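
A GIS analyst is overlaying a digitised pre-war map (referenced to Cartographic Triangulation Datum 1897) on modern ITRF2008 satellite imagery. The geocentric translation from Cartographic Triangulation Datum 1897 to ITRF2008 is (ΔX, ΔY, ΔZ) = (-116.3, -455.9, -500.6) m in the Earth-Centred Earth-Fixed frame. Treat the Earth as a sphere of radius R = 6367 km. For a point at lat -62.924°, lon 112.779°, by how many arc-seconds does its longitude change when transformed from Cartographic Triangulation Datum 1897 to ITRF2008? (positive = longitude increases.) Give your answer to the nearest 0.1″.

Δλ = 20.2″

sin φ = -0.890404, cos φ = 0.455172, sin λ = 0.922005, cos λ = -0.387178.
East component: ΔE = −sin λ·ΔX + cos λ·ΔY = −(0.922005)(-116.3) + (-0.387178)(-455.9) = 283.74 m.
1° of latitude spans πR/180 = 111125 m; at latitude φ, 1° of longitude spans that × cos φ = 50581.0 m, so Δλ = 283.74 / 50581.0 × 3600 = 20.195″.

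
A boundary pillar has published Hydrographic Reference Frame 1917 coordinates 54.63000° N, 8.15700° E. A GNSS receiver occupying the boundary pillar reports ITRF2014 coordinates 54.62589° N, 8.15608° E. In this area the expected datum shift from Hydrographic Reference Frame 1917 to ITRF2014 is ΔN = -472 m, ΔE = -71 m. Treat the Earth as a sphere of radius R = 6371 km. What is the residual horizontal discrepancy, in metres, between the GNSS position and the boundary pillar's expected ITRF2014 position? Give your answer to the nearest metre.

19 m

Observed coordinate differences: Δφ = -0.00411°, Δλ = -0.00092°.
Converting to metres (1° lat = 111195 m, cos φ = 0.578854): observed ΔN = -457.0 m, observed ΔE = -59.2 m.
Subtracting the expected shift leaves a residual of -457.0 − (-472) = 15.0 m north and -59.2 − (-71) = 11.8 m east.
Residual distance = √(15.0² + 11.8²) = 19.1 m.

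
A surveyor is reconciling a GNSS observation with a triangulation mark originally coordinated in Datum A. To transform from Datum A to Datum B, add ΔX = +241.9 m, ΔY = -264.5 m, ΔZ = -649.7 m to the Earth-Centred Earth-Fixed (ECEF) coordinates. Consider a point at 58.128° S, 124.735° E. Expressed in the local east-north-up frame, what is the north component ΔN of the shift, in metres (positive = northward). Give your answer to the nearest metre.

ΔN = -645 m

At φ = -58.128°, λ = 124.735°: sin φ = -0.849230, cos φ = 0.528023, sin λ = 0.821796, cos λ = -0.569782.
ΔN = −sin φ cos λ·ΔX − sin φ sin λ·ΔY + cos φ·ΔZ = −(-0.849230)(-0.569782)(241.9) − (-0.849230)(0.821796)(-264.5) + (0.528023)(-649.7) = -644.70 m.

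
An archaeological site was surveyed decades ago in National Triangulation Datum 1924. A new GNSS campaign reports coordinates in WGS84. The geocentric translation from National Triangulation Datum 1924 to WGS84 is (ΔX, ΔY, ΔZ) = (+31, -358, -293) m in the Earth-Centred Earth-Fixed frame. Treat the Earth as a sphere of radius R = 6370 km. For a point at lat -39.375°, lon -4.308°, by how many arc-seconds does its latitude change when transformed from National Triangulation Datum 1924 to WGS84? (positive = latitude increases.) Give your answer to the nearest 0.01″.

sin φ = -0.634393, cos φ = 0.773010, sin λ = -0.075118, cos λ = 0.997175.
North component: ΔN = −sin φ cos λ·ΔX − sin φ sin λ·ΔY + cos φ·ΔZ = −(-0.634393)(0.997175)(31) − (-0.634393)(-0.075118)(-358) + (0.773010)(-293) = -189.82 m.
1° of latitude spans πR/180 = 111177 m, so Δφ = -189.82 / 111177 × 3600 = -6.147″.

Δφ = -6.15″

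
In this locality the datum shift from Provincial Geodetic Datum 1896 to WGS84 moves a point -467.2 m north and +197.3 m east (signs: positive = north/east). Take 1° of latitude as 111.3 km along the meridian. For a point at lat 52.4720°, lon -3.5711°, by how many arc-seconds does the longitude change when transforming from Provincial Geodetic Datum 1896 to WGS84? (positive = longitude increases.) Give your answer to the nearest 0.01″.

Δλ = 10.48″

At latitude 52.4720°, cos φ = 0.609149.
1° of longitude at this latitude = 111.3 × cos φ = 67.80 km, so Δλ = 197.3 / 67798.3 = 0.0029101° = 10.476″.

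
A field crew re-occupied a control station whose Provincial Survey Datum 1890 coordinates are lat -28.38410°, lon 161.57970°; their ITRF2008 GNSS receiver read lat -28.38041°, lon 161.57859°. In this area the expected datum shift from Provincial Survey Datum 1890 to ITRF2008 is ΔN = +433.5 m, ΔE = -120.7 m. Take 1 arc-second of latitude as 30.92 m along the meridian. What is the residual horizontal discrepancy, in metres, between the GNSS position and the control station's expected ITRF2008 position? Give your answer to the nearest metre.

26 m

Observed coordinate differences: Δφ = +0.00369°, Δλ = -0.00111°.
Converting to metres (1° lat = 111312 m, cos φ = 0.879781): observed ΔN = 410.7 m, observed ΔE = -108.7 m.
Subtracting the expected shift leaves a residual of 410.7 − (433.5) = -22.8 m north and -108.7 − (-120.7) = 12.0 m east.
Residual distance = √((-22.8)² + 12.0²) = 25.7 m.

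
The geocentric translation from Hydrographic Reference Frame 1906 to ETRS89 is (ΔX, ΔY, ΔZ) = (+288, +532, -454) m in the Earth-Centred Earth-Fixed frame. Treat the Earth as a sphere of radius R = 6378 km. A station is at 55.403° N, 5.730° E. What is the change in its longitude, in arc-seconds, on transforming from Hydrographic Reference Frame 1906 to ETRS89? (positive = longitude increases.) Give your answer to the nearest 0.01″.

sin φ = 0.823166, cos φ = 0.567801, sin λ = 0.099841, cos λ = 0.995003.
East component: ΔE = −sin λ·ΔX + cos λ·ΔY = −(0.099841)(288) + (0.995003)(532) = 500.59 m.
1° of latitude spans πR/180 = 111317 m; at latitude φ, 1° of longitude spans that × cos φ = 63205.9 m, so Δλ = 500.59 / 63205.9 × 3600 = 28.512″.

Δλ = 28.51″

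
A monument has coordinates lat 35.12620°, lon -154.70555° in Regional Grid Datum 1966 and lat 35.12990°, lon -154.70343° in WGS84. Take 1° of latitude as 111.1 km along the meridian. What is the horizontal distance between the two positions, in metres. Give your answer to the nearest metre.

454 m

Δφ = 35.12990° − 35.12620° = +0.00370°; Δλ = -154.70343° − -154.70555° = +0.00212°.
ΔN = Δφ × 111100 = 411.1 m; ΔE = Δλ × 111100 × cos(35.12620°) = +0.00212 × 111100 × 0.817887 = 192.6 m.
Distance = √(ΔE² + ΔN²) = √(192.6² + 411.1²) = 454.0 m.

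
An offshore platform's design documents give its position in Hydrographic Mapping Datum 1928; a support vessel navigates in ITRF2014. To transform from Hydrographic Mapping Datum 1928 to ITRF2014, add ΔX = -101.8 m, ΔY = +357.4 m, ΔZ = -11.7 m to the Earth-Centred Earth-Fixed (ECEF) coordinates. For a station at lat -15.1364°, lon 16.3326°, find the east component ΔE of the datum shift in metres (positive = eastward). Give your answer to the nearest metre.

The local east axis at (φ, λ) is (−sin λ, cos λ, 0), so ΔE = −sin(16.3326°)·(-101.8) + cos(16.3326°)·357.4 = 371.60 m.

ΔE = 372 m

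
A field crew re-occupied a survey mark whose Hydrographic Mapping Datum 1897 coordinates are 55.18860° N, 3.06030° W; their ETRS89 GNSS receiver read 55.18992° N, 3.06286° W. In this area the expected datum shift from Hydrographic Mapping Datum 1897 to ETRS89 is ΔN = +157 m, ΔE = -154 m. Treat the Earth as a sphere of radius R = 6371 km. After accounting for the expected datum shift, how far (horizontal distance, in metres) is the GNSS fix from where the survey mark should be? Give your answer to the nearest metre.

13 m

Observed coordinate differences: Δφ = +0.00132°, Δλ = -0.00256°.
Converting to metres (1° lat = 111195 m, cos φ = 0.570877): observed ΔN = 146.8 m, observed ΔE = -162.5 m.
Subtracting the expected shift leaves a residual of 146.8 − (157) = -10.2 m north and -162.5 − (-154) = -8.5 m east.
Residual distance = √((-10.2)² + (-8.5)²) = 13.3 m.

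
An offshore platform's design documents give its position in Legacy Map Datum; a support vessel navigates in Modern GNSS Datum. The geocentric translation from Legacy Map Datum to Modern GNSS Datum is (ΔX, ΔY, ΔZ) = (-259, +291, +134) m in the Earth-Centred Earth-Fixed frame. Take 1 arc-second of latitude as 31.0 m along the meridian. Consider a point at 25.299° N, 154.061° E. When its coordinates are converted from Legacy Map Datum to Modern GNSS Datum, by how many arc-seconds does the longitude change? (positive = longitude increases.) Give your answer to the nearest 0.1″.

sin φ = 0.427342, cos φ = 0.904090, sin λ = 0.437414, cos λ = -0.899260.
East component: ΔE = −sin λ·ΔX + cos λ·ΔY = −(0.437414)(-259) + (-0.899260)(291) = -148.39 m.
1° of latitude spans 3600 × 31.00 = 111600 m; at latitude φ, 1° of longitude spans that × cos φ = 100896.4 m, so Δλ = -148.39 / 100896.4 × 3600 = -5.295″.

Δλ = -5.3″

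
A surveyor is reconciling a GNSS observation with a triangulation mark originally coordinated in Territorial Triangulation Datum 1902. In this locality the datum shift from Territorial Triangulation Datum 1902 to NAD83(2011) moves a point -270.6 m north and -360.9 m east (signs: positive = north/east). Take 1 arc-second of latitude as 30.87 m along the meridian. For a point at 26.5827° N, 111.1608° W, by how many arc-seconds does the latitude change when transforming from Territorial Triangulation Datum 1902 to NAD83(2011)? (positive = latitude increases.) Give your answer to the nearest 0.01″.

Δφ = -8.77″

1″ of latitude = 30.87 m, so Δφ = -270.6 / 30.87 = -8.766″.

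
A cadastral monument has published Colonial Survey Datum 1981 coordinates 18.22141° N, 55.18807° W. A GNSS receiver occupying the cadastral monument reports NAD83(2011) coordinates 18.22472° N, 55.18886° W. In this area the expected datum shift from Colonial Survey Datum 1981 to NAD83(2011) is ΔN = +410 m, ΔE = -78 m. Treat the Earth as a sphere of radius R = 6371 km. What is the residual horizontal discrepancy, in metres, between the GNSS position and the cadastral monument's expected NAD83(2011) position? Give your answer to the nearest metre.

Observed coordinate differences: Δφ = +0.00331°, Δλ = -0.00079°.
Converting to metres (1° lat = 111195 m, cos φ = 0.949855): observed ΔN = 368.1 m, observed ΔE = -83.4 m.
Subtracting the expected shift leaves a residual of 368.1 − (410) = -41.9 m north and -83.4 − (-78) = -5.4 m east.
Residual distance = √((-41.9)² + (-5.4)²) = 42.3 m.

42 m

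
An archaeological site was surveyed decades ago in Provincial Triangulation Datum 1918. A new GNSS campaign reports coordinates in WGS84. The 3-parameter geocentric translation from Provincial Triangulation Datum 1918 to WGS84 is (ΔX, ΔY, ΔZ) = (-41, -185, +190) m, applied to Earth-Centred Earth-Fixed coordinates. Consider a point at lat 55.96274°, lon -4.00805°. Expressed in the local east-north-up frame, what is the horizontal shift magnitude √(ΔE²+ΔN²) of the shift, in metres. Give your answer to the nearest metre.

228 m

The local east axis at (φ, λ) is (−sin λ, cos λ, 0), so ΔE = −sin(-4.00805°)·(-41) + cos(-4.00805°)·(-185) = -187.41 m.
The local north axis is (−sin φ cos λ, −sin φ sin λ, cos φ), giving ΔN = 33.893 − 10.715 + 106.349 = 129.53 m.
Horizontal magnitude = √(ΔE² + ΔN²) = √((-187.41)² + 129.53²) = 227.82 m.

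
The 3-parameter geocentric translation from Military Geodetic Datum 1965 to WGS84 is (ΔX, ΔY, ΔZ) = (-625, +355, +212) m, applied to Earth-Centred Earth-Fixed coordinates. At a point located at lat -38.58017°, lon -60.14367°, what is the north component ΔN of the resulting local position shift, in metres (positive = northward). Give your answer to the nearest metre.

The local north axis is (−sin φ cos λ, −sin φ sin λ, cos φ), giving ΔN = -194.031 − 191.999 + 165.728 = -220.30 m.

ΔN = -220 m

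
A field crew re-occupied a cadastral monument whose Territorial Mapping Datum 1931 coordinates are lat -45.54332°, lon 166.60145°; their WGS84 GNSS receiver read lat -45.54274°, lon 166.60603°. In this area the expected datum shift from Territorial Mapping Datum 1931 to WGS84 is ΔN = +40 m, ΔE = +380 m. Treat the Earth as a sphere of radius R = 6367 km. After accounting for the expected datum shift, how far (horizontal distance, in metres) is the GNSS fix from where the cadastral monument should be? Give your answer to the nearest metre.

34 m

Observed coordinate differences: Δφ = +0.00058°, Δλ = +0.00458°.
Converting to metres (1° lat = 111125 m, cos φ = 0.700370): observed ΔN = 64.5 m, observed ΔE = 356.5 m.
Subtracting the expected shift leaves a residual of 64.5 − (40) = 24.5 m north and 356.5 − (380) = -23.5 m east.
Residual distance = √(24.5² + (-23.5)²) = 33.9 m.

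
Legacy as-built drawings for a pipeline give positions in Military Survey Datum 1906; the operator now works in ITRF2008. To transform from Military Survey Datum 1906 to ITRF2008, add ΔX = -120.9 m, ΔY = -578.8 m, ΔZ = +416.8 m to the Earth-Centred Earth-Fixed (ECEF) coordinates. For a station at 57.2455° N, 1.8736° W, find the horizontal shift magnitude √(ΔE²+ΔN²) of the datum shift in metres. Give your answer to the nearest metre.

660 m

At φ = 57.2455°, λ = -1.8736°: sin φ = 0.840997, cos φ = 0.541041, sin λ = -0.032695, cos λ = 0.999465.
ΔE = −sin λ·ΔX + cos λ·ΔY = −(-0.032695)·(-120.9) + (0.999465)·(-578.8) = -582.44 m.
ΔN = −sin φ cos λ·ΔX − sin φ sin λ·ΔY + cos φ·ΔZ = −(0.840997)(0.999465)(-120.9) − (0.840997)(-0.032695)(-578.8) + (0.541041)(416.8) = 311.21 m.
Horizontal magnitude = √(ΔE² + ΔN²) = √((-582.44)² + 311.21²) = 660.37 m.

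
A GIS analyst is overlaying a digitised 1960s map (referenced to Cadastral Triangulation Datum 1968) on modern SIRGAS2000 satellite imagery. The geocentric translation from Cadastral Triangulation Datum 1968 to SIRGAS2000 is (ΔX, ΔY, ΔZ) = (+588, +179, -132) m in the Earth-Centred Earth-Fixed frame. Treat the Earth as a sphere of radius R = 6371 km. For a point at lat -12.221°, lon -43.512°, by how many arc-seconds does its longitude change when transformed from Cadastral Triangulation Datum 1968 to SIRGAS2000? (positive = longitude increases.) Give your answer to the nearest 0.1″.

Δλ = 17.7″

sin φ = -0.211683, cos φ = 0.977338, sin λ = -0.688506, cos λ = 0.725230.
East component: ΔE = −sin λ·ΔX + cos λ·ΔY = −(-0.688506)(588) + (0.725230)(179) = 534.66 m.
1° of latitude spans πR/180 = 111195 m; at latitude φ, 1° of longitude spans that × cos φ = 108675.1 m, so Δλ = 534.66 / 108675.1 × 3600 = 17.711″.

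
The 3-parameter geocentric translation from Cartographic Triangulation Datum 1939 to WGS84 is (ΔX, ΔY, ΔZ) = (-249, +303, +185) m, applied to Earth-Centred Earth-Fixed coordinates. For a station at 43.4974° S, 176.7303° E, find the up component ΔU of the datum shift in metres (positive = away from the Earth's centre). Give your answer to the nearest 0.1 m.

ΔU = 65.5 m

At φ = -43.4974°, λ = 176.7303°: sin φ = -0.688322, cos φ = 0.725406, sin λ = 0.057036, cos λ = -0.998372.
ΔU = cos φ cos λ·ΔX + cos φ sin λ·ΔY + sin φ·ΔZ = (0.725406)(-0.998372)(-249) + (0.725406)(0.057036)(303) + (-0.688322)(185) = 65.53 m.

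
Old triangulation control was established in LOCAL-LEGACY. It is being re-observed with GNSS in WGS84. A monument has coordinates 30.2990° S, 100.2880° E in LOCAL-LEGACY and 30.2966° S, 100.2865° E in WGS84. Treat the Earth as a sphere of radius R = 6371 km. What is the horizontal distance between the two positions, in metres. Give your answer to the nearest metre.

303 m

Δφ = -30.2966° − -30.2990° = +0.0024°; Δλ = 100.2865° − 100.2880° = -0.0015°.
1° along a meridian = πR/180 = 111195 m.
ΔN = Δφ × 111195 = 266.9 m; ΔE = Δλ × 111195 × cos(-30.2990°) = -0.0015 × 111195 × 0.863404 = -144.0 m.
Distance = √(ΔE² + ΔN²) = √((-144.0)² + 266.9²) = 303.2 m.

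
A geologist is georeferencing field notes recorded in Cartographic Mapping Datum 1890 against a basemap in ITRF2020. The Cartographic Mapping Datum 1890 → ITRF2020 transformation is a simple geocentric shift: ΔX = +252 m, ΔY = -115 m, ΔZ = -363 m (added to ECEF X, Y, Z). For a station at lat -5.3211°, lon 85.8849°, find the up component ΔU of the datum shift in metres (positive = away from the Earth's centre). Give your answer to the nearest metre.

ΔU = -63 m

At φ = -5.3211°, λ = 85.8849°: sin φ = -0.092737, cos φ = 0.995691, sin λ = 0.997422, cos λ = 0.071760.
ΔU = cos φ cos λ·ΔX + cos φ sin λ·ΔY + sin φ·ΔZ = (0.995691)(0.071760)(252) + (0.995691)(0.997422)(-115) + (-0.092737)(-363) = -62.54 m.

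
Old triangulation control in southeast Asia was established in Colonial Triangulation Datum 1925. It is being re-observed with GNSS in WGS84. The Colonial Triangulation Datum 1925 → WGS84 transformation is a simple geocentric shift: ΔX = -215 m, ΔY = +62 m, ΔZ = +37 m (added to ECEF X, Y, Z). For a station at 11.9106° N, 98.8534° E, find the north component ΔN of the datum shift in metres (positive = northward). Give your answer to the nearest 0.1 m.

ΔN = 16.7 m

The local north axis is (−sin φ cos λ, −sin φ sin λ, cos φ), giving ΔN = -6.829 − 12.643 + 36.203 = 16.73 m.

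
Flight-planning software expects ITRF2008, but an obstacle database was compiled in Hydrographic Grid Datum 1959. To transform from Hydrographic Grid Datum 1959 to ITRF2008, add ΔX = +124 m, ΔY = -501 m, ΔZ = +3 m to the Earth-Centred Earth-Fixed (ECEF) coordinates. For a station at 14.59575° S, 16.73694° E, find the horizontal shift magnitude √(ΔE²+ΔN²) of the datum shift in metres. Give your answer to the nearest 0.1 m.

515.5 m

The local east axis at (φ, λ) is (−sin λ, cos λ, 0), so ΔE = −sin(16.73694°)·124 + cos(16.73694°)·(-501) = -515.49 m.
The local north axis is (−sin φ cos λ, −sin φ sin λ, cos φ), giving ΔN = 29.924 − 36.357 + 2.903 = -3.53 m.
Horizontal magnitude = √(ΔE² + ΔN²) = √((-515.49)² + (-3.53)²) = 515.50 m.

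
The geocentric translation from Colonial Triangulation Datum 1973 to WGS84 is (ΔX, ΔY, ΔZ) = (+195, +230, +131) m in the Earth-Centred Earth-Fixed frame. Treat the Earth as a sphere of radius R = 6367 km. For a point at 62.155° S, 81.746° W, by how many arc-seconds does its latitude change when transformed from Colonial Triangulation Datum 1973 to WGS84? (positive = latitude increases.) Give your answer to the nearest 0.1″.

Δφ = -3.7″

sin φ = -0.884214, cos φ = 0.467081, sin λ = -0.989641, cos λ = 0.143562.
North component: ΔN = −sin φ cos λ·ΔX − sin φ sin λ·ΔY + cos φ·ΔZ = −(-0.884214)(0.143562)(195) − (-0.884214)(-0.989641)(230) + (0.467081)(131) = -115.32 m.
1° of latitude spans πR/180 = 111125 m, so Δφ = -115.32 / 111125 × 3600 = -3.736″.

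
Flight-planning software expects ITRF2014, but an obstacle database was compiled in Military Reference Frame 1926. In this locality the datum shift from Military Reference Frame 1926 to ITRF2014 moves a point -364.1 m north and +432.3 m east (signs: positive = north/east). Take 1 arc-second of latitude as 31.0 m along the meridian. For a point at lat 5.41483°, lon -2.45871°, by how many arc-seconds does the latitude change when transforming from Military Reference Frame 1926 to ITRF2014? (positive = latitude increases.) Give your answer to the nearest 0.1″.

1″ of latitude = 31.00 m, so Δφ = -364.1 / 31.00 = -11.745″.

Δφ = -11.7″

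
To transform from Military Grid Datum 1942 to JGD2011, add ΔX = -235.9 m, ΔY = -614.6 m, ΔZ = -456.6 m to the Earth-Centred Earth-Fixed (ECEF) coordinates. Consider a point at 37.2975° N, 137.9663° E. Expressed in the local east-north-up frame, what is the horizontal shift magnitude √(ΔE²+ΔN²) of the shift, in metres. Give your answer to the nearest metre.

653 m

The local east axis at (φ, λ) is (−sin λ, cos λ, 0), so ΔE = −sin(137.9663°)·(-235.9) + cos(137.9663°)·(-614.6) = 614.45 m.
The local north axis is (−sin φ cos λ, −sin φ sin λ, cos φ), giving ΔN = -106.172 + 249.360 − 363.225 = -220.04 m.
Horizontal magnitude = √(ΔE² + ΔN²) = √(614.45² + (-220.04)²) = 652.66 m.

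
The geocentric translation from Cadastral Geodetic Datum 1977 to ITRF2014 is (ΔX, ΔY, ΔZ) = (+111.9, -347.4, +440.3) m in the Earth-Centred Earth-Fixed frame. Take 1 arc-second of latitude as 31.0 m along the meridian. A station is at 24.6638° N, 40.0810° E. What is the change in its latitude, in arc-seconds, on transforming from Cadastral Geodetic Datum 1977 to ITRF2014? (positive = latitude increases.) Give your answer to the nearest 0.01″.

Δφ = 14.77″

sin φ = 0.417293, cos φ = 0.908772, sin λ = 0.643870, cos λ = 0.765135.
North component: ΔN = −sin φ cos λ·ΔX − sin φ sin λ·ΔY + cos φ·ΔZ = −(0.417293)(0.765135)(111.9) − (0.417293)(0.643870)(-347.4) + (0.908772)(440.3) = 457.74 m.
1° of latitude spans 3600 × 31.00 = 111600 m, so Δφ = 457.74 / 111600 × 3600 = 14.766″.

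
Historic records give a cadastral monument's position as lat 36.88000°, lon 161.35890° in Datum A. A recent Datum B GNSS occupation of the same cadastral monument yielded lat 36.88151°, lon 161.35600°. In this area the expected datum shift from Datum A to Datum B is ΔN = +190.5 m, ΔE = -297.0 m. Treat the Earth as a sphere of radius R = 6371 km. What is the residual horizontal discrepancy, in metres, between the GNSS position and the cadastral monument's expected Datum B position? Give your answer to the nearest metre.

45 m

Observed coordinate differences: Δφ = +0.00151°, Δλ = -0.00290°.
Converting to metres (1° lat = 111195 m, cos φ = 0.799894): observed ΔN = 167.9 m, observed ΔE = -257.9 m.
Subtracting the expected shift leaves a residual of 167.9 − (190.5) = -22.6 m north and -257.9 − (-297.0) = 39.1 m east.
Residual distance = √((-22.6)² + 39.1²) = 45.1 m.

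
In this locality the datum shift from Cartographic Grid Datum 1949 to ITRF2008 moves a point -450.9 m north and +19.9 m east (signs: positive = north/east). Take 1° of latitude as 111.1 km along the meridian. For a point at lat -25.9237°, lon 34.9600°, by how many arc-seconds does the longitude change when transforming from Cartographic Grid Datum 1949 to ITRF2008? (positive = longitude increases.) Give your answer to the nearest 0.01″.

Δλ = 0.72″

At latitude -25.9237°, cos φ = 0.899377.
1° of longitude at this latitude = 111.1 × cos φ = 99.92 km, so Δλ = 19.9 / 99920.8 = 0.0001992° = 0.717″.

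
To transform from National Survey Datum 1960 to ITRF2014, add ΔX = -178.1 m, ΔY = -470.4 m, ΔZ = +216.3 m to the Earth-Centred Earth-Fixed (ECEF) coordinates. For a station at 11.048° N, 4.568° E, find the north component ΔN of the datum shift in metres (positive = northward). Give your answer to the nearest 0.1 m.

ΔN = 253.5 m

At φ = 11.048°, λ = 4.568°: sin φ = 0.191631, cos φ = 0.981467, sin λ = 0.079642, cos λ = 0.996824.
ΔN = −sin φ cos λ·ΔX − sin φ sin λ·ΔY + cos φ·ΔZ = −(0.191631)(0.996824)(-178.1) − (0.191631)(0.079642)(-470.4) + (0.981467)(216.3) = 253.49 m.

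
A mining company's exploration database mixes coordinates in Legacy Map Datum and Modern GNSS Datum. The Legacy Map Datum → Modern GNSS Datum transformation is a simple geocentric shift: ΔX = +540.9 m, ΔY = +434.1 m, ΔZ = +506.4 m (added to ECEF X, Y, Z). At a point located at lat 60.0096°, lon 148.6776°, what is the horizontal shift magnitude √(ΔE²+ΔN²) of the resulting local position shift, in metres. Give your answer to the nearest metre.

The local east axis at (φ, λ) is (−sin λ, cos λ, 0), so ΔE = −sin(148.6776°)·540.9 + cos(148.6776°)·434.1 = -652.02 m.
The local north axis is (−sin φ cos λ, −sin φ sin λ, cos φ), giving ΔN = 400.200 − 195.453 + 253.127 = 457.87 m.
Horizontal magnitude = √(ΔE² + ΔN²) = √((-652.02)² + 457.87²) = 796.73 m.

797 m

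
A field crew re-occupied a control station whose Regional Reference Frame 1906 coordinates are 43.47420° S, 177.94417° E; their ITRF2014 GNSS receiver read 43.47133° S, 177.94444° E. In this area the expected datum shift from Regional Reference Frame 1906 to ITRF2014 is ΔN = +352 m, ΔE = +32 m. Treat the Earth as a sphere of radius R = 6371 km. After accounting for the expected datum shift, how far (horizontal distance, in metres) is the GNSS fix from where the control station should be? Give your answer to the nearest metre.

Observed coordinate differences: Δφ = +0.00287°, Δλ = +0.00027°.
Converting to metres (1° lat = 111195 m, cos φ = 0.725684): observed ΔN = 319.1 m, observed ΔE = 21.8 m.
Subtracting the expected shift leaves a residual of 319.1 − (352) = -32.9 m north and 21.8 − (32) = -10.2 m east.
Residual distance = √((-32.9)² + (-10.2)²) = 34.4 m.

34 m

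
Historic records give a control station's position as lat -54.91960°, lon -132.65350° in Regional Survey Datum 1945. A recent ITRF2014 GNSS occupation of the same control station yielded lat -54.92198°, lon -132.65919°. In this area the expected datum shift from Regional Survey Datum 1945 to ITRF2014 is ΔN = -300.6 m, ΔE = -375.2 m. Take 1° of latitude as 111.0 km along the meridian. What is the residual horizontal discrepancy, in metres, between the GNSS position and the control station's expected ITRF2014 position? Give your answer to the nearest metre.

Observed coordinate differences: Δφ = -0.00238°, Δλ = -0.00569°.
Converting to metres (1° lat = 111000 m, cos φ = 0.574725): observed ΔN = -264.2 m, observed ΔE = -363.0 m.
Subtracting the expected shift leaves a residual of -264.2 − (-300.6) = 36.4 m north and -363.0 − (-375.2) = 12.2 m east.
Residual distance = √(36.4² + 12.2²) = 38.4 m.

38 m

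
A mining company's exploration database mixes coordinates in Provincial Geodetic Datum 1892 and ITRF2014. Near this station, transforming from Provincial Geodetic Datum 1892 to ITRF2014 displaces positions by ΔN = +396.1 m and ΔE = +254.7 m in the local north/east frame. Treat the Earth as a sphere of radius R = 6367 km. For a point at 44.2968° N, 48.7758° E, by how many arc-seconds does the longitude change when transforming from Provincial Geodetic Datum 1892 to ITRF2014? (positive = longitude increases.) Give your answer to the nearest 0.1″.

Δλ = 11.5″

At latitude 44.2968°, cos φ = 0.715732.
One radian of longitude at latitude φ spans R cos φ, so Δλ = ΔE / (R cos φ) = 254.7 / (6367000 × 0.715732) = 5.5891e-05 rad = 11.528″.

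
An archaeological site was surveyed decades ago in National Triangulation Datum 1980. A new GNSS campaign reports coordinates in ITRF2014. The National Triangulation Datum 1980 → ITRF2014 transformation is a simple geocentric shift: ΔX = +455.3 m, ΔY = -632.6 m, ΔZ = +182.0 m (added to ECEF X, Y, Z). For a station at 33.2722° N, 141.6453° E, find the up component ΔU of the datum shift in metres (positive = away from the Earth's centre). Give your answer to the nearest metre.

The local up (radial) axis is (cos φ cos λ, cos φ sin λ, sin φ), giving ΔU = -298.511 − 328.197 + 99.848 = -526.86 m.

ΔU = -527 m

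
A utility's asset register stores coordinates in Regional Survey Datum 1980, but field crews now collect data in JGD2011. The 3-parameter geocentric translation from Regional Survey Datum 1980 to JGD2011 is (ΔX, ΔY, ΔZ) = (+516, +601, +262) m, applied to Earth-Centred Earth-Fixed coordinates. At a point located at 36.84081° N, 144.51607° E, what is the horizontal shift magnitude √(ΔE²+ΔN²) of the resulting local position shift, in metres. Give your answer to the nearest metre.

The local east axis at (φ, λ) is (−sin λ, cos λ, 0), so ΔE = −sin(144.51607°)·516 + cos(144.51607°)·601 = -788.91 m.
The local north axis is (−sin φ cos λ, −sin φ sin λ, cos φ), giving ΔN = 251.930 − 209.177 + 209.680 = 252.43 m.
Horizontal magnitude = √(ΔE² + ΔN²) = √((-788.91)² + 252.43²) = 828.31 m.

828 m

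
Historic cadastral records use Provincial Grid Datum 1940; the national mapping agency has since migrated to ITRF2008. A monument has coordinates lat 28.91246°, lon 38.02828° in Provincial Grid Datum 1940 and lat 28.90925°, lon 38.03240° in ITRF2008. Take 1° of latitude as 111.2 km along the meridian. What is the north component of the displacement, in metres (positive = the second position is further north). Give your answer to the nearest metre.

ΔN = -357 m

Δφ = 28.90925° − 28.91246° = -0.00321°; Δλ = 38.03240° − 38.02828° = +0.00412°.
ΔN = Δφ × 111200 = -357.0 m; ΔE = Δλ × 111200 × cos(28.91246°) = +0.00412 × 111200 × 0.875359 = 401.0 m.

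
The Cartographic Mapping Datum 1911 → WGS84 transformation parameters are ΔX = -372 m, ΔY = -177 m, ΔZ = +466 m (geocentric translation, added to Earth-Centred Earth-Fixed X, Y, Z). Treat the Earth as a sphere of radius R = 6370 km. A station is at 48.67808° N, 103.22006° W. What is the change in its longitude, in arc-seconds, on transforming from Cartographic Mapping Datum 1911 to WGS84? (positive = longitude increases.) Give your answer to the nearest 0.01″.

sin φ = 0.751012, cos φ = 0.660289, sin λ = -0.973499, cos λ = -0.228692.
East component: ΔE = −sin λ·ΔX + cos λ·ΔY = −(-0.973499)(-372) + (-0.228692)(-177) = -321.66 m.
1° of latitude spans πR/180 = 111177 m; at latitude φ, 1° of longitude spans that × cos φ = 73409.3 m, so Δλ = -321.66 / 73409.3 × 3600 = -15.774″.

Δλ = -15.77″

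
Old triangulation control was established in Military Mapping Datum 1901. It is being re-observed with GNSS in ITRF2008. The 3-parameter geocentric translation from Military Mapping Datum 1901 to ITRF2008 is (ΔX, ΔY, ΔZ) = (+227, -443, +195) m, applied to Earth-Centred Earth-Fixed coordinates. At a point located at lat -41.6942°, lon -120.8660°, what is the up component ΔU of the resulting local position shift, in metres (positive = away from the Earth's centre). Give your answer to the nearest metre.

At φ = -41.6942°, λ = -120.8660°: sin φ = -0.665155, cos φ = 0.746706, sin λ = -0.858369, cos λ = -0.513032.
ΔU = cos φ cos λ·ΔX + cos φ sin λ·ΔY + sin φ·ΔZ = (0.746706)(-0.513032)(227) + (0.746706)(-0.858369)(-443) + (-0.665155)(195) = 67.28 m.

ΔU = 67 m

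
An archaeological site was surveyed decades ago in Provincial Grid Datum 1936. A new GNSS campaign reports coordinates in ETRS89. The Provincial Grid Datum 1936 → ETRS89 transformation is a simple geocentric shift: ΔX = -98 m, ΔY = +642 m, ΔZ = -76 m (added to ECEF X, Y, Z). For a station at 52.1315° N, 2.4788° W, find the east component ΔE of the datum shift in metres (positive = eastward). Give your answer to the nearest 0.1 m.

The local east axis at (φ, λ) is (−sin λ, cos λ, 0), so ΔE = −sin(-2.4788°)·(-98) + cos(-2.4788°)·642 = 637.16 m.

ΔE = 637.2 m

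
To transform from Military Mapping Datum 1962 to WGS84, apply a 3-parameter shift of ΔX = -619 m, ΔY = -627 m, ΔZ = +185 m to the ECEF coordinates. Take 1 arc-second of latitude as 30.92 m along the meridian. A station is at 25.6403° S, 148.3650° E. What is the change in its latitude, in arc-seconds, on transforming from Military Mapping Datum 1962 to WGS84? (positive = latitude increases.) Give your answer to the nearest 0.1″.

Δφ = 8.2″

sin φ = -0.432720, cos φ = 0.901528, sin λ = 0.524506, cos λ = -0.851407.
North component: ΔN = −sin φ cos λ·ΔX − sin φ sin λ·ΔY + cos φ·ΔZ = −(-0.432720)(-0.851407)(-619) − (-0.432720)(0.524506)(-627) + (0.901528)(185) = 252.53 m.
1° of latitude spans 3600 × 30.92 = 111312 m, so Δφ = 252.53 / 111312 × 3600 = 8.167″.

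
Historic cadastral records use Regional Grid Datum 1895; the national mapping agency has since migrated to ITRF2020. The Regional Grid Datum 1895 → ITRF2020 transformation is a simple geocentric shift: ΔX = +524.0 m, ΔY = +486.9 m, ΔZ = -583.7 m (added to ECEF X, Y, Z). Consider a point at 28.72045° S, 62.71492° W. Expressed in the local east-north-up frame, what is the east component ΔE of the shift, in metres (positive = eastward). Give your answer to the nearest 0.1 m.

ΔE = 688.9 m

At φ = -28.72045°, λ = -62.71492°: sin φ = -0.480537, cos φ = 0.876975, sin λ = -0.888737, cos λ = 0.458418.
ΔE = −sin λ·ΔX + cos λ·ΔY = −(-0.888737)·(524.0) + (0.458418)·(486.9) = 688.90 m.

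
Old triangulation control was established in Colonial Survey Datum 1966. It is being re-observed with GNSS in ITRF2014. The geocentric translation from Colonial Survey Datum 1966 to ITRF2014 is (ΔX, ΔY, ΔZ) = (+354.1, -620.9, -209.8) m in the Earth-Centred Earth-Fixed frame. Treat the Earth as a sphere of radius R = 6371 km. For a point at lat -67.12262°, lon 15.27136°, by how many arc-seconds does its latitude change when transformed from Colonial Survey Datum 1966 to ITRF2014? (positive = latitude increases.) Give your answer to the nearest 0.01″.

Δφ = 2.67″

sin φ = -0.921339, cos φ = 0.388760, sin λ = 0.263391, cos λ = 0.964689.
North component: ΔN = −sin φ cos λ·ΔX − sin φ sin λ·ΔY + cos φ·ΔZ = −(-0.921339)(0.964689)(354.1) − (-0.921339)(0.263391)(-620.9) + (0.388760)(-209.8) = 82.49 m.
1° of latitude spans πR/180 = 111195 m, so Δφ = 82.49 / 111195 × 3600 = 2.671″.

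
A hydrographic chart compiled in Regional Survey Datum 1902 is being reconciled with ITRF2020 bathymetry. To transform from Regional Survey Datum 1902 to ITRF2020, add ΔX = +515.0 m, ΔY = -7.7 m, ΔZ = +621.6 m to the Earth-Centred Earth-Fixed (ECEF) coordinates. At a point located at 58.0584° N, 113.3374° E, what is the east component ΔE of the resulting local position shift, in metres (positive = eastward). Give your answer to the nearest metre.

At φ = 58.0584°, λ = 113.3374°: sin φ = 0.848588, cos φ = 0.529055, sin λ = 0.918188, cos λ = -0.396145.
ΔE = −sin λ·ΔX + cos λ·ΔY = −(0.918188)·(515.0) + (-0.396145)·(-7.7) = -469.82 m.

ΔE = -470 m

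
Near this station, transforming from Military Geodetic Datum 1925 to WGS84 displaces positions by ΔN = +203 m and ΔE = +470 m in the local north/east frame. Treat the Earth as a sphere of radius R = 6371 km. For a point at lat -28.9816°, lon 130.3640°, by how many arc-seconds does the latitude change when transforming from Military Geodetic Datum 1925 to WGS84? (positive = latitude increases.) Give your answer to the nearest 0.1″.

On a sphere of radius R, 1 rad of latitude = R, so Δφ = ΔN / R = 203.0 / 6371000 = 3.1863e-05 rad = 6.572″.

Δφ = 6.6″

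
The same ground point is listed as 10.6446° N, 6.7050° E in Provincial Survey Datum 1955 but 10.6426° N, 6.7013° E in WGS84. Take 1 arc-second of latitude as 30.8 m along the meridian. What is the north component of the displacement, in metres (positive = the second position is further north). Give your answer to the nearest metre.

ΔN = -222 m

Δφ = 10.6426° − 10.6446° = -0.0020°; Δλ = 6.7013° − 6.7050° = -0.0037°.
1° of latitude = 3600 × 30.80 = 110880 m.
ΔN = Δφ × 110880 = -221.8 m; ΔE = Δλ × 110880 × cos(10.6446°) = -0.0037 × 110880 × 0.982792 = -403.2 m.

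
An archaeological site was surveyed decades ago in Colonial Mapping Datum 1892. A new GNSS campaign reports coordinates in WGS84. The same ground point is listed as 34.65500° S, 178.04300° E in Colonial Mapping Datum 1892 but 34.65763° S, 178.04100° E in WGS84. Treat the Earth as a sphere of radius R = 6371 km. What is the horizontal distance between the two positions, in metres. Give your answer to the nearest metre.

345 m

Δφ = -34.65763° − -34.65500° = -0.00263°; Δλ = 178.04100° − 178.04300° = -0.00200°.
1° along a meridian = πR/180 = 111195 m.
ΔN = Δφ × 111195 = -292.4 m; ΔE = Δλ × 111195 × cos(-34.65500°) = -0.00200 × 111195 × 0.822591 = -182.9 m.
Distance = √(ΔE² + ΔN²) = √((-182.9)² + (-292.4)²) = 344.9 m.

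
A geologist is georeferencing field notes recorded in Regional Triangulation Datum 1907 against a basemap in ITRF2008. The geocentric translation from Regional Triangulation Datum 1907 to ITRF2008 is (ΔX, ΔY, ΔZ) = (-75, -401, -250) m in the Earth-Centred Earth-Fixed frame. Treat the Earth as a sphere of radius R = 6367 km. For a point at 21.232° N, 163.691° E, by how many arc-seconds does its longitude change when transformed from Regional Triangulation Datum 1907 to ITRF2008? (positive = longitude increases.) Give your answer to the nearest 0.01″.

Δλ = 14.11″

sin φ = 0.362145, cos φ = 0.932122, sin λ = 0.280817, cos λ = -0.959761.
East component: ΔE = −sin λ·ΔX + cos λ·ΔY = −(0.280817)(-75) + (-0.959761)(-401) = 405.93 m.
1° of latitude spans πR/180 = 111125 m; at latitude φ, 1° of longitude spans that × cos φ = 103582.1 m, so Δλ = 405.93 / 103582.1 × 3600 = 14.108″.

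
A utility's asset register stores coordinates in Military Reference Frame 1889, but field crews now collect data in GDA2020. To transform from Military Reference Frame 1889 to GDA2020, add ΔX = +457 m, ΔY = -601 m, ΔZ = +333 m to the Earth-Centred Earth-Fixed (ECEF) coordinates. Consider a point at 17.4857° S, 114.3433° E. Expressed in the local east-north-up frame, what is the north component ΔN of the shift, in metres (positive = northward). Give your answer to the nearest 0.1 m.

ΔN = 96.5 m

The local north axis is (−sin φ cos λ, −sin φ sin λ, cos φ), giving ΔN = -56.601 − 164.526 + 317.613 = 96.49 m.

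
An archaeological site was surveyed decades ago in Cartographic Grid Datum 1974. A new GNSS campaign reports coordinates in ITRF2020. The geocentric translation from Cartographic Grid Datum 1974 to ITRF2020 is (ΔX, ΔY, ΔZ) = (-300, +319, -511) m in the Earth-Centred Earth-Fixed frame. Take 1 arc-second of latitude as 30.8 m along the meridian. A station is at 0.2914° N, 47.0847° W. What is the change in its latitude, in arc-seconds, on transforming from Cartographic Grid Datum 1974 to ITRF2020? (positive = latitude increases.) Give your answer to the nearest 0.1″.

Δφ = -16.5″

sin φ = 0.005086, cos φ = 0.999987, sin λ = -0.732361, cos λ = 0.680916.
North component: ΔN = −sin φ cos λ·ΔX − sin φ sin λ·ΔY + cos φ·ΔZ = −(0.005086)(0.680916)(-300) − (0.005086)(-0.732361)(319) + (0.999987)(-511) = -508.77 m.
1° of latitude spans 3600 × 30.80 = 110880 m, so Δφ = -508.77 / 110880 × 3600 = -16.518″.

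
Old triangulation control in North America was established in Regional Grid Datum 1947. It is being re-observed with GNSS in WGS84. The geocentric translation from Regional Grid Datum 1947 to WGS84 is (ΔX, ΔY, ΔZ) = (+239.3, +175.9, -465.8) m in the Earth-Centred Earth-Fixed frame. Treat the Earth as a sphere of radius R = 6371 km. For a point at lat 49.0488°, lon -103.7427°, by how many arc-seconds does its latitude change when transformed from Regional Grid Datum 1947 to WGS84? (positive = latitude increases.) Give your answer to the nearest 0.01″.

sin φ = 0.755268, cos φ = 0.655416, sin λ = -0.971372, cos λ = -0.237562.
North component: ΔN = −sin φ cos λ·ΔX − sin φ sin λ·ΔY + cos φ·ΔZ = −(0.755268)(-0.237562)(239.3) − (0.755268)(-0.971372)(175.9) + (0.655416)(-465.8) = -133.31 m.
1° of latitude spans πR/180 = 111195 m, so Δφ = -133.31 / 111195 × 3600 = -4.316″.

Δφ = -4.32″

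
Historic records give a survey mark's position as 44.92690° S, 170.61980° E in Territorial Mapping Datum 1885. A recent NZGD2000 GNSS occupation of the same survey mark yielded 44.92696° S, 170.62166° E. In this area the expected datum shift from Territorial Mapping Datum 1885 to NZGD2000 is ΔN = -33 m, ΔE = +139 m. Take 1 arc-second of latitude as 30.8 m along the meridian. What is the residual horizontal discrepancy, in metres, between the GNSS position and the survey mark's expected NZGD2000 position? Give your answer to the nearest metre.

Observed coordinate differences: Δφ = -0.00006°, Δλ = +0.00186°.
Converting to metres (1° lat = 110880 m, cos φ = 0.708008): observed ΔN = -6.7 m, observed ΔE = 146.0 m.
Subtracting the expected shift leaves a residual of -6.7 − (-33) = 26.3 m north and 146.0 − (139) = 7.0 m east.
Residual distance = √(26.3² + 7.0²) = 27.3 m.

27 m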